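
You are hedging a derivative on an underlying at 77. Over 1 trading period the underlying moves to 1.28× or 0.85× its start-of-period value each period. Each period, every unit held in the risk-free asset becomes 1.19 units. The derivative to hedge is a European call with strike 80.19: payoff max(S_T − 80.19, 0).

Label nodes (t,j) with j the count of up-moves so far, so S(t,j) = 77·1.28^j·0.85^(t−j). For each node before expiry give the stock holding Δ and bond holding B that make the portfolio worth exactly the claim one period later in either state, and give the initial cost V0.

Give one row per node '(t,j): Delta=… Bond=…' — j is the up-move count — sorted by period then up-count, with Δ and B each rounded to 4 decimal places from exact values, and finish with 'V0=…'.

The replicating-portfolio and risk-neutral prices coincide; use p* = (1.19−0.85)/(1.28−0.85) = 0.7907 for the latter.
Terminal payoffs: V(1,0)=0.0000, V(1,1)=18.3700
  t=0,j=0: stock 77.0000 → up 98.5600 (V=18.3700), down 65.4500 (V=0.0000). Price 12.2060; hedge Δ=0.5548, bond B=-30.5150.
Each (Δ,B) replicates both successor values, so the strategy is self-financing and V0 is arbitrage-free.

(0,0): Delta=0.5548 Bond=-30.5150
V0=12.2060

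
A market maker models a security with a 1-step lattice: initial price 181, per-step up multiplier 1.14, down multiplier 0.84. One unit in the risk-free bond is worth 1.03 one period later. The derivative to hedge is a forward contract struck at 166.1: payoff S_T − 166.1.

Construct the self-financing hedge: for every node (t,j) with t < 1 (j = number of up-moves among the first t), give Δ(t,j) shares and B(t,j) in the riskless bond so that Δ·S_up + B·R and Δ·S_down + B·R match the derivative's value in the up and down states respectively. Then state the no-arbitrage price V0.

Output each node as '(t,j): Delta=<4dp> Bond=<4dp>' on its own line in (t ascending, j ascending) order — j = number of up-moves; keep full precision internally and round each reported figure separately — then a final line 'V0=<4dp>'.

Risk-neutral probability p* = (R−d)/(u−d) = (1.03−0.84)/(1.14−0.84) = 0.6333.
Terminal values V(1,·): V(1,0)=-14.0600, V(1,1)=40.2400
Node (0,0) S=181.0000: V=(p*·40.2400+(1−p*)·-14.0600)/1.03=19.7379; Δ=(40.2400−-14.0600)/(206.3400−152.0400)=1.0000; B=V−Δ·S=-161.2621
Root portfolio cost Δ·181+B reproduces V0=19.7379.

(0,0): Delta=1.0000 Bond=-161.2621
V0=19.7379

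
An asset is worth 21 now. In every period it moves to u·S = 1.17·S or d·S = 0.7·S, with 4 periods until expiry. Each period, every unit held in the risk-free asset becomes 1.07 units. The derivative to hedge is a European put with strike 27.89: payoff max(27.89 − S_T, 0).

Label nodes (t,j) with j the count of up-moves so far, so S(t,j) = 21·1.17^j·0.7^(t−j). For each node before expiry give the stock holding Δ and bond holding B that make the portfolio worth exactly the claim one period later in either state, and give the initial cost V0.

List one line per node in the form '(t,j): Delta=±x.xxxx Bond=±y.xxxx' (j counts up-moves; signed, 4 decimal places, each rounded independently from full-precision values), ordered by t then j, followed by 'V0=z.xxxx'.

Risk-neutral probability p* = (R−d)/(u−d) = (1.07−0.7)/(1.17−0.7) = 0.7872.
Terminal values V(4,·): V(4,0)=22.8479, V(4,1)=19.4625, V(4,2)=13.8040, V(4,3)=4.3463, V(4,4)=0.0000
Node (3,0) S=7.2030: V=(p*·19.4625+(1−p*)·22.8479)/1.07=18.8624; Δ=(19.4625−22.8479)/(8.4275−5.0421)=-1.0000; B=V−Δ·S=26.0654
Node (3,1) S=12.0393: V=(p*·13.8040+(1−p*)·19.4625)/1.07=14.0261; Δ=(13.8040−19.4625)/(14.0860−8.4275)=-1.0000; B=V−Δ·S=26.0654
Node (3,2) S=20.1228: V=(p*·4.3463+(1−p*)·13.8040)/1.07=5.9426; Δ=(4.3463−13.8040)/(23.5437−14.0860)=-1.0000; B=V−Δ·S=26.0654
Node (3,3) S=33.6339: V=(p*·0.0000+(1−p*)·4.3463)/1.07=0.8642; Δ=(0.0000−4.3463)/(39.3516−23.5437)=-0.2749; B=V−Δ·S=10.1117
Node (2,0) S=10.2900: V=(p*·14.0261+(1−p*)·18.8624)/1.07=14.0702; Δ=(14.0261−18.8624)/(12.0393−7.2030)=-1.0000; B=V−Δ·S=24.3602
Node (2,1) S=17.1990: V=(p*·5.9426+(1−p*)·14.0261)/1.07=7.1612; Δ=(5.9426−14.0261)/(20.1228−12.0393)=-1.0000; B=V−Δ·S=24.3602
Node (2,2) S=28.7469: V=(p*·0.8642+(1−p*)·5.9426)/1.07=1.8175; Δ=(0.8642−5.9426)/(33.6339−20.1228)=-0.3759; B=V−Δ·S=12.6225
Node (1,0) S=14.7000: V=(p*·7.1612+(1−p*)·14.0702)/1.07=8.0665; Δ=(7.1612−14.0702)/(17.1990−10.2900)=-1.0000; B=V−Δ·S=22.7665
Node (1,1) S=24.5700: V=(p*·1.8175+(1−p*)·7.1612)/1.07=2.7612; Δ=(1.8175−7.1612)/(28.7469−17.1990)=-0.4627; B=V−Δ·S=14.1307
Node (0,0) S=21.0000: V=(p*·2.7612+(1−p*)·8.0665)/1.07=3.6355; Δ=(2.7612−8.0665)/(24.5700−14.7000)=-0.5375; B=V−Δ·S=14.9235
The time-0 hedge costs 3.6355, which is the no-arbitrage price.

(0,0): Delta=-0.5375 Bond=14.9235
(1,0): Delta=-1.0000 Bond=22.7665
(1,1): Delta=-0.4627 Bond=14.1307
(2,0): Delta=-1.0000 Bond=24.3602
(2,1): Delta=-1.0000 Bond=24.3602
(2,2): Delta=-0.3759 Bond=12.6225
(3,0): Delta=-1.0000 Bond=26.0654
(3,1): Delta=-1.0000 Bond=26.0654
(3,2): Delta=-1.0000 Bond=26.0654
(3,3): Delta=-0.2749 Bond=10.1117
V0=3.6355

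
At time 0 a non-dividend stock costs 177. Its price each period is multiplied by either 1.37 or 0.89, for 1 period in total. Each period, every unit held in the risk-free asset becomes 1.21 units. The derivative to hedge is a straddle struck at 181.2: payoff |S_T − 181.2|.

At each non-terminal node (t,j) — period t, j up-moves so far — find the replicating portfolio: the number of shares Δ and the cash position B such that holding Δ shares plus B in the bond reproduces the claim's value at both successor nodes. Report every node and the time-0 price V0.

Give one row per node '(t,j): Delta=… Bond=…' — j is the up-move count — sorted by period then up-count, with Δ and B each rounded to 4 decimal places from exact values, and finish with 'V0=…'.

(0,0): Delta=0.4428 Bond=-38.0857
V0=40.2893

Under the risk-neutral measure, an up-move has probability p* = (R−d)/(u−d) = 0.6667 and values discount at R = 1.21.
Payoff layer (t=1): V(1,0)=23.6700, V(1,1)=61.2900
Node (0,0) S=177.0000: V=(p*·61.2900+(1−p*)·23.6700)/1.21=40.2893; Δ=(61.2900−23.6700)/(242.4900−157.5300)=0.4428; B=V−Δ·S=-38.0857
Root portfolio cost Δ·177+B reproduces V0=40.2893.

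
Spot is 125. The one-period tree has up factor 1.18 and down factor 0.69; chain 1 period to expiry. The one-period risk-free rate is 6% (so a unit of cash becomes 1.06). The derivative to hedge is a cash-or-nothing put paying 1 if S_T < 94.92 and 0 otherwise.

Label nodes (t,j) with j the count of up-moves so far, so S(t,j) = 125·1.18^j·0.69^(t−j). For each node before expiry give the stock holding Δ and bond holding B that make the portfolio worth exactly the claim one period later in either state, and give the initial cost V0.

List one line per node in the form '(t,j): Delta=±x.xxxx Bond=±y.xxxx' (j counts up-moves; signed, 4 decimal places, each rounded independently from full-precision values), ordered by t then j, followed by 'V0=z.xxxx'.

Risk-neutral probability p* = (R−d)/(u−d) = (1.06−0.69)/(1.18−0.69) = 0.7551.
Terminal values V(1,·): V(1,0)=1.0000, V(1,1)=0.0000
(0,0): S=125.0000. Δ = (V_up−V_dn)/(S_up−S_dn) = (0.0000−1.0000)/(147.5000−86.2500) = -0.0163. V = [p*·0.0000 + (1−p*)·1.0000]/1.06 = 0.2310. B = V − Δ·S = 2.2719.
Check: Δ(0,0)·S0 + B(0,0) = 0.2310 = V0.

(0,0): Delta=-0.0163 Bond=2.2719
V0=0.2310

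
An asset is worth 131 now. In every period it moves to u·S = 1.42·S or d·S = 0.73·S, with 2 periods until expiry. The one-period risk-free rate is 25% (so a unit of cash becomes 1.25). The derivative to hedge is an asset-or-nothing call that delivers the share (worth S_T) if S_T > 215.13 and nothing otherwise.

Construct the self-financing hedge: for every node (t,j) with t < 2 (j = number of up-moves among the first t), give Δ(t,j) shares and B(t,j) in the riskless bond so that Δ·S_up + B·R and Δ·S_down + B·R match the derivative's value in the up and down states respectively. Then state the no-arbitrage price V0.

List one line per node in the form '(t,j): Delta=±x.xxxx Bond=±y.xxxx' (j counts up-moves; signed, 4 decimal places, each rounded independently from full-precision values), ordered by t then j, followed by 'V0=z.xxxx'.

(0,0): Delta=1.7619 Bond=-134.7895
(1,0): Delta=0.0000 Bond=0.0000
(1,1): Delta=2.0580 Bond=-223.5691
V0=96.0144

Risk-neutral probability p* = (R−d)/(u−d) = (1.25−0.73)/(1.42−0.73) = 0.7536.
Payoff layer (t=2): V(2,0)=0.0000, V(2,1)=0.0000, V(2,2)=264.1484
Node (1,0) S=95.6300: V=(p*·0.0000+(1−p*)·0.0000)/1.25=0.0000; Δ=(0.0000−0.0000)/(135.7946−69.8099)=0.0000; B=V−Δ·S=0.0000
Node (1,1) S=186.0200: V=(p*·264.1484+(1−p*)·0.0000)/1.25=159.2547; Δ=(264.1484−0.0000)/(264.1484−135.7946)=2.0580; B=V−Δ·S=-223.5691
Node (0,0) S=131.0000: V=(p*·159.2547+(1−p*)·0.0000)/1.25=96.0144; Δ=(159.2547−0.0000)/(186.0200−95.6300)=1.7619; B=V−Δ·S=-134.7895
The time-0 hedge costs 96.0144, which is the no-arbitrage price.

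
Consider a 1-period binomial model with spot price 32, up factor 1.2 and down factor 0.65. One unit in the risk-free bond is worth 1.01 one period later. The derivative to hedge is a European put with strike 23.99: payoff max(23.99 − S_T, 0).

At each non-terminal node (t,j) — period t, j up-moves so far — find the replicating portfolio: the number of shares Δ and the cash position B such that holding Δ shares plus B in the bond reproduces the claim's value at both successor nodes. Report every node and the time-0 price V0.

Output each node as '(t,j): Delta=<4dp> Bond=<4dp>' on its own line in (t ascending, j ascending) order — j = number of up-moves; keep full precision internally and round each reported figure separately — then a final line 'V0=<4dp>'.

Risk-neutral probability p* = (R−d)/(u−d) = (1.01−0.65)/(1.2−0.65) = 0.6545.
At expiry t=1: V(1,0)=3.1900, V(1,1)=0.0000
(0,0): S=32.0000. Δ = (V_up−V_dn)/(S_up−S_dn) = (0.0000−3.1900)/(38.4000−20.8000) = -0.1812. V = [p*·0.0000 + (1−p*)·3.1900]/1.01 = 1.0911. B = V − Δ·S = 6.8911.
The time-0 hedge costs 1.0911, which is the no-arbitrage price.

(0,0): Delta=-0.1812 Bond=6.8911
V0=1.0911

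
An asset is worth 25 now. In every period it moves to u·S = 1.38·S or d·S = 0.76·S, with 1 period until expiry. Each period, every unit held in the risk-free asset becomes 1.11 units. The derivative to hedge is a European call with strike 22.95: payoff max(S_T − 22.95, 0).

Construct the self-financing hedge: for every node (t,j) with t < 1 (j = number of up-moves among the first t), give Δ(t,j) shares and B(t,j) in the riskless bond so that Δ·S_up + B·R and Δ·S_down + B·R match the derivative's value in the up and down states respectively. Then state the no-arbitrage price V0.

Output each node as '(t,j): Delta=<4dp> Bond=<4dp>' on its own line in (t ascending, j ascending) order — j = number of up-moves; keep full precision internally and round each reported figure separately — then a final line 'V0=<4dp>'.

Since d<R<u, set p* = (R−d)/(u−d) = 0.5645; price each node as the discounted p*-expectation of its children.
Payoff layer (t=1): V(1,0)=0.0000, V(1,1)=11.5500
(0,0): S=25.0000. Δ = (V_up−V_dn)/(S_up−S_dn) = (11.5500−0.0000)/(34.5000−19.0000) = 0.7452. V = [p*·11.5500 + (1−p*)·0.0000]/1.11 = 5.8740. B = V − Δ·S = -12.7550.
Check: Δ(0,0)·S0 + B(0,0) = 5.8740 = V0.

(0,0): Delta=0.7452 Bond=-12.7550
V0=5.8740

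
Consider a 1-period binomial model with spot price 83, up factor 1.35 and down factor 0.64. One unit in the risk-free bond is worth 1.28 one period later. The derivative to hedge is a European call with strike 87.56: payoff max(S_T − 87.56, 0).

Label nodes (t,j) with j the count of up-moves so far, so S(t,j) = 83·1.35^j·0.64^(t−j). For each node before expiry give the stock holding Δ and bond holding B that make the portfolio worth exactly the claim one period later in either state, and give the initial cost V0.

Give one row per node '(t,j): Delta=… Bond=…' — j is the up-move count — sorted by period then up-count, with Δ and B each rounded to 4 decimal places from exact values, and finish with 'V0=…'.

Risk-neutral probability p* = (R−d)/(u−d) = (1.28−0.64)/(1.35−0.64) = 0.9014.
Payoff layer (t=1): V(1,0)=0.0000, V(1,1)=24.4900
Node (0,0) S=83.0000: V=(p*·24.4900+(1−p*)·0.0000)/1.28=17.2465; Δ=(24.4900−0.0000)/(112.0500−53.1200)=0.4156; B=V−Δ·S=-17.2465
The time-0 hedge costs 17.2465, which is the no-arbitrage price.

(0,0): Delta=0.4156 Bond=-17.2465
V0=17.2465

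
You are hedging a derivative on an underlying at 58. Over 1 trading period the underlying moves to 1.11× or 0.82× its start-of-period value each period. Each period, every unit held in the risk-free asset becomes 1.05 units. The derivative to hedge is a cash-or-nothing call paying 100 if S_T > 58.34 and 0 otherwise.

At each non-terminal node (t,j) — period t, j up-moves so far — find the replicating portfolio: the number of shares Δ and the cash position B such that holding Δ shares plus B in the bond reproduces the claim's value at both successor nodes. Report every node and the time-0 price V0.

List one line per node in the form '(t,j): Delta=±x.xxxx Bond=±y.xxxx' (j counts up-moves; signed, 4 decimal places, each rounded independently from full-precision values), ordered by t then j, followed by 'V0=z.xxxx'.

(0,0): Delta=5.9453 Bond=-269.2939
V0=75.5337

The replicating-portfolio and risk-neutral prices coincide; use p* = (1.05−0.82)/(1.11−0.82) = 0.7931 for the latter.
At expiry t=1: V(1,0)=0.0000, V(1,1)=100.0000
Node (0,0) S=58.0000: V=(p*·100.0000+(1−p*)·0.0000)/1.05=75.5337; Δ=(100.0000−0.0000)/(64.3800−47.5600)=5.9453; B=V−Δ·S=-269.2939
Root portfolio cost Δ·58+B reproduces V0=75.5337.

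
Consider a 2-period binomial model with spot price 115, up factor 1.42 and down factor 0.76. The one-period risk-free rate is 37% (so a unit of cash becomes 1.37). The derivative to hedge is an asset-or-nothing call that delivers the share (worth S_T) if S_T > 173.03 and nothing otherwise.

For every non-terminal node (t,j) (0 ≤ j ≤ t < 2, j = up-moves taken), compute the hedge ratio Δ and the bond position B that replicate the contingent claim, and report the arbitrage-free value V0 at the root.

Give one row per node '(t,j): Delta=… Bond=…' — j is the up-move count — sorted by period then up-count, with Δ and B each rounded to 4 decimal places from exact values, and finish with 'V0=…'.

Under the risk-neutral measure, an up-move has probability p* = (R−d)/(u−d) = 0.9242 and values discount at R = 1.37.
Payoff layer (t=2): V(2,0)=0.0000, V(2,1)=0.0000, V(2,2)=231.8860
(1,0): S=87.4000. Δ = (V_up−V_dn)/(S_up−S_dn) = (0.0000−0.0000)/(124.1080−66.4240) = 0.0000. V = [p*·0.0000 + (1−p*)·0.0000]/1.37 = 0.0000. B = V − Δ·S = 0.0000.
(1,1): S=163.3000. Δ = (V_up−V_dn)/(S_up−S_dn) = (231.8860−0.0000)/(231.8860−124.1080) = 2.1515. V = [p*·231.8860 + (1−p*)·0.0000]/1.37 = 156.4371. B = V − Δ·S = -194.9053.
(0,0): S=115.0000. Δ = (V_up−V_dn)/(S_up−S_dn) = (156.4371−0.0000)/(163.3000−87.4000) = 2.0611. V = [p*·156.4371 + (1−p*)·0.0000]/1.37 = 105.5371. B = V − Δ·S = -131.4889.
Self-financing check: at every node Δ·S+B equals the discounted successor values.

(0,0): Delta=2.0611 Bond=-131.4889
(1,0): Delta=0.0000 Bond=0.0000
(1,1): Delta=2.1515 Bond=-194.9053
V0=105.5371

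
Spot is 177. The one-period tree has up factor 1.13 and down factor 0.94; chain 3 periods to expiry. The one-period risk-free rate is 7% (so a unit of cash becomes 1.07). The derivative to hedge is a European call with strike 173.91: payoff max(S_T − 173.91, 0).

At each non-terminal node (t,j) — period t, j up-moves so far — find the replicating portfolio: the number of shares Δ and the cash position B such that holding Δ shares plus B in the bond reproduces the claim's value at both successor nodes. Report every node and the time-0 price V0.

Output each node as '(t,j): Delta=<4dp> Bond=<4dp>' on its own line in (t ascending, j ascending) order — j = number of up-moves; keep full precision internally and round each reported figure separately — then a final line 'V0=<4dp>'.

(0,0): Delta=0.9303 Bond=-128.9407
(1,0): Delta=0.7489 Bond=-107.7780
(1,1): Delta=1.0000 Bond=-151.8997
(2,0): Delta=0.0949 Bond=-13.0335
(2,1): Delta=1.0000 Bond=-162.5327
(2,2): Delta=1.0000 Bond=-162.5327
V0=35.7291

No-arbitrage ⇒ martingale measure with p* = (R−d)/(u−d) = 0.6842.
Terminal payoffs: V(3,0)=0.0000, V(3,1)=2.8188, V(3,2)=38.5406, V(3,3)=81.4828
Node (2,0) S=156.3972: V=(p*·2.8188+(1−p*)·0.0000)/1.07=1.8025; Δ=(2.8188−0.0000)/(176.7288−147.0134)=0.0949; B=V−Δ·S=-13.0335
Node (2,1) S=188.0094: V=(p*·38.5406+(1−p*)·2.8188)/1.07=25.4767; Δ=(38.5406−2.8188)/(212.4506−176.7288)=1.0000; B=V−Δ·S=-162.5327
Node (2,2) S=226.0113: V=(p*·81.4828+(1−p*)·38.5406)/1.07=63.4786; Δ=(81.4828−38.5406)/(255.3928−212.4506)=1.0000; B=V−Δ·S=-162.5327
Node (1,0) S=166.3800: V=(p*·25.4767+(1−p*)·1.8025)/1.07=16.8230; Δ=(25.4767−1.8025)/(188.0094−156.3972)=0.7489; B=V−Δ·S=-107.7780
Node (1,1) S=200.0100: V=(p*·63.4786+(1−p*)·25.4767)/1.07=48.1103; Δ=(63.4786−25.4767)/(226.0113−188.0094)=1.0000; B=V−Δ·S=-151.8997
Node (0,0) S=177.0000: V=(p*·48.1103+(1−p*)·16.8230)/1.07=35.7291; Δ=(48.1103−16.8230)/(200.0100−166.3800)=0.9303; B=V−Δ·S=-128.9407
The time-0 hedge costs 35.7291, which is the no-arbitrage price.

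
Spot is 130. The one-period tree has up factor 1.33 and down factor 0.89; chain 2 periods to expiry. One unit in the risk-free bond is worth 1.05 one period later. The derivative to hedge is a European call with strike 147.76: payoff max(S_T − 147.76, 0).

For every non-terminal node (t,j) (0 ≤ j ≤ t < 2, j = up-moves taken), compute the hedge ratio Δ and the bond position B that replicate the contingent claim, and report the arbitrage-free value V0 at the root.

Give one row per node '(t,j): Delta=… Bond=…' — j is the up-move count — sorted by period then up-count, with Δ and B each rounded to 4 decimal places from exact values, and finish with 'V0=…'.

(0,0): Delta=0.5255 Bond=-55.8819
(1,0): Delta=0.1202 Bond=-11.7915
(1,1): Delta=1.0000 Bond=-140.7238
V0=12.4280

The replicating-portfolio and risk-neutral prices coincide; use p* = (1.05−0.89)/(1.33−0.89) = 0.3636 for the latter.
Payoff layer (t=2): V(2,0)=0.0000, V(2,1)=6.1210, V(2,2)=82.1970
Node (1,0) S=115.7000: V=(p*·6.1210+(1−p*)·0.0000)/1.05=2.1198; Δ=(6.1210−0.0000)/(153.8810−102.9730)=0.1202; B=V−Δ·S=-11.7915
Node (1,1) S=172.9000: V=(p*·82.1970+(1−p*)·6.1210)/1.05=32.1762; Δ=(82.1970−6.1210)/(229.9570−153.8810)=1.0000; B=V−Δ·S=-140.7238
Node (0,0) S=130.0000: V=(p*·32.1762+(1−p*)·2.1198)/1.05=12.4280; Δ=(32.1762−2.1198)/(172.9000−115.7000)=0.5255; B=V−Δ·S=-55.8819
Self-financing check: at every node Δ·S+B equals the discounted successor values.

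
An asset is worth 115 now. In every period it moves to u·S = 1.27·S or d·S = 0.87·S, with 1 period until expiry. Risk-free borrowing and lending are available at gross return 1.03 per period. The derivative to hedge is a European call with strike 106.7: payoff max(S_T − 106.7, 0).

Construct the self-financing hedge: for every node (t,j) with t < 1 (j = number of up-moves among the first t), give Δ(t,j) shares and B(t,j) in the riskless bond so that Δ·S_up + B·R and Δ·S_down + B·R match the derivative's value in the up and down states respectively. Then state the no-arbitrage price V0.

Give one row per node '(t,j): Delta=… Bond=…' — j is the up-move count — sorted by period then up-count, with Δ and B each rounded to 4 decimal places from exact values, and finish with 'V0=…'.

Risk-neutral probability p* = (R−d)/(u−d) = (1.03−0.87)/(1.27−0.87) = 0.4000.
Terminal payoffs: V(1,0)=0.0000, V(1,1)=39.3500
  t=0,j=0: stock 115.0000 → up 146.0500 (V=39.3500), down 100.0500 (V=0.0000). Price 15.2816; hedge Δ=0.8554, bond B=-83.0934.
Root portfolio cost Δ·115+B reproduces V0=15.2816.

(0,0): Delta=0.8554 Bond=-83.0934
V0=15.2816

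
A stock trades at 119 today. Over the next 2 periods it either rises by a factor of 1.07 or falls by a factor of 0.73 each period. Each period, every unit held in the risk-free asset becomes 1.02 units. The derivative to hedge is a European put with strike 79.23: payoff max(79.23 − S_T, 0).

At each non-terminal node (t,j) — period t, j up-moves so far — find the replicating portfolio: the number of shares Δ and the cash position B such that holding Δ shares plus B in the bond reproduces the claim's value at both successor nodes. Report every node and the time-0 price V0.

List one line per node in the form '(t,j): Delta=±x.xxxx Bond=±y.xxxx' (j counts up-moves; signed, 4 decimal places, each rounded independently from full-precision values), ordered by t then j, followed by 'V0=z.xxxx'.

(0,0): Delta=-0.0564 Bond=7.0350
(1,0): Delta=-0.5354 Bond=48.7945
(1,1): Delta=0.0000 Bond=0.0000
V0=0.3287

Risk-neutral probability p* = (R−d)/(u−d) = (1.02−0.73)/(1.07−0.73) = 0.8529.
Terminal values V(2,·): V(2,0)=15.8149, V(2,1)=0.0000, V(2,2)=0.0000
(1,0): S=86.8700. Δ = (V_up−V_dn)/(S_up−S_dn) = (0.0000−15.8149)/(92.9509−63.4151) = -0.5354. V = [p*·0.0000 + (1−p*)·15.8149]/1.02 = 2.2801. B = V − Δ·S = 48.7945.
(1,1): S=127.3300. Δ = (V_up−V_dn)/(S_up−S_dn) = (0.0000−0.0000)/(136.2431−92.9509) = 0.0000. V = [p*·0.0000 + (1−p*)·0.0000]/1.02 = 0.0000. B = V − Δ·S = 0.0000.
(0,0): S=119.0000. Δ = (V_up−V_dn)/(S_up−S_dn) = (0.0000−2.2801)/(127.3300−86.8700) = -0.0564. V = [p*·0.0000 + (1−p*)·2.2801]/1.02 = 0.3287. B = V − Δ·S = 7.0350.
The time-0 hedge costs 0.3287, which is the no-arbitrage price.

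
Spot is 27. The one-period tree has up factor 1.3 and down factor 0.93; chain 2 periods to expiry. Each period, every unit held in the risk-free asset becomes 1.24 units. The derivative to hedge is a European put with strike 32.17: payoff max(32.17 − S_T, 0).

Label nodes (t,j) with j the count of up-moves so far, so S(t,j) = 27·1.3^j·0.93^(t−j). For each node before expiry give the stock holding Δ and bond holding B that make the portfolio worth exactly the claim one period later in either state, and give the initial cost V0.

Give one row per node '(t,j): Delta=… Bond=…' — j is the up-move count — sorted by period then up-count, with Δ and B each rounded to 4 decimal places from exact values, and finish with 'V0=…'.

(0,0): Delta=-0.1154 Bond=3.2674
(1,0): Delta=-0.9491 Bond=24.9848
(1,1): Delta=0.0000 Bond=0.0000
V0=0.1508

The replicating-portfolio and risk-neutral prices coincide; use p* = (1.24−0.93)/(1.3−0.93) = 0.8378 for the latter.
Payoff layer (t=2): V(2,0)=8.8177, V(2,1)=0.0000, V(2,2)=0.0000
Node (1,0) S=25.1100: V=(p*·0.0000+(1−p*)·8.8177)/1.24=1.1531; Δ=(0.0000−8.8177)/(32.6430−23.3523)=-0.9491; B=V−Δ·S=24.9848
Node (1,1) S=35.1000: V=(p*·0.0000+(1−p*)·0.0000)/1.24=0.0000; Δ=(0.0000−0.0000)/(45.6300−32.6430)=0.0000; B=V−Δ·S=0.0000
Node (0,0) S=27.0000: V=(p*·0.0000+(1−p*)·1.1531)/1.24=0.1508; Δ=(0.0000−1.1531)/(35.1000−25.1100)=-0.1154; B=V−Δ·S=3.2674
Check: Δ(0,0)·S0 + B(0,0) = 0.1508 = V0.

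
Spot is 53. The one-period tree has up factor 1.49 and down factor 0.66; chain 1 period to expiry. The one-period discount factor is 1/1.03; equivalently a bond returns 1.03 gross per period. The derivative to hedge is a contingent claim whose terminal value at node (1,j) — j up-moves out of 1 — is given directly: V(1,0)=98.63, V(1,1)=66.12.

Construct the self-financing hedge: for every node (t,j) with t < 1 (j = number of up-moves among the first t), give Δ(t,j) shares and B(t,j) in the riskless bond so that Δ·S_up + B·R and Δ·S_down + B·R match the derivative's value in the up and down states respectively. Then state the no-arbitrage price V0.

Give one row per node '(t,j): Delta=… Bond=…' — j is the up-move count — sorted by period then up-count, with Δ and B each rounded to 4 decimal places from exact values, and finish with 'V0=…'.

Since d<R<u, set p* = (R−d)/(u−d) = 0.4458; price each node as the discounted p*-expectation of its children.
Payoff layer (t=1): V(1,0)=98.6300, V(1,1)=66.1200
Node (0,0) S=53.0000: V=(p*·66.1200+(1−p*)·98.6300)/1.03=81.6870; Δ=(66.1200−98.6300)/(78.9700−34.9800)=-0.7390; B=V−Δ·S=120.8557
Each (Δ,B) replicates both successor values, so the strategy is self-financing and V0 is arbitrage-free.

(0,0): Delta=-0.7390 Bond=120.8557
V0=81.6870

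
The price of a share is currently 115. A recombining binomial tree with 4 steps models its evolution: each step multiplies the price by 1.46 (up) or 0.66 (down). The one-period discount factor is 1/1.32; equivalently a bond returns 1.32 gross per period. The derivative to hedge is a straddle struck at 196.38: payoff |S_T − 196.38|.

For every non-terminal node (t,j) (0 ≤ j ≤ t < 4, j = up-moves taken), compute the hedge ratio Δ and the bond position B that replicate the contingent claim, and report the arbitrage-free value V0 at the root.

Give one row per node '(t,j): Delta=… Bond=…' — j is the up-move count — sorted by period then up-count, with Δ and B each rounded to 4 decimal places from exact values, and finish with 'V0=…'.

The replicating-portfolio and risk-neutral prices coincide; use p* = (1.32−0.66)/(1.46−0.66) = 0.8250 for the latter.
Payoff layer (t=4): V(4,0)=174.5591, V(4,1)=148.1094, V(4,2)=89.5996, V(4,3)=39.8311, V(4,4)=326.1476
(3,0): S=33.0620. Δ = (V_up−V_dn)/(S_up−S_dn) = (148.1094−174.5591)/(48.2706−21.8209) = -1.0000. V = [p*·148.1094 + (1−p*)·174.5591]/1.32 = 115.7107. B = V − Δ·S = 148.7727.
(3,1): S=73.1372. Δ = (V_up−V_dn)/(S_up−S_dn) = (89.5996−148.1094)/(106.7804−48.2706) = -1.0000. V = [p*·89.5996 + (1−p*)·148.1094]/1.32 = 75.6355. B = V − Δ·S = 148.7727.
(3,2): S=161.7884. Δ = (V_up−V_dn)/(S_up−S_dn) = (39.8311−89.5996)/(236.2111−106.7804) = -0.3845. V = [p*·39.8311 + (1−p*)·89.5996]/1.32 = 36.7732. B = V − Δ·S = 98.9838.
(3,3): S=357.8956. Δ = (V_up−V_dn)/(S_up−S_dn) = (326.1476−39.8311)/(522.5276−236.2111) = 1.0000. V = [p*·326.1476 + (1−p*)·39.8311]/1.32 = 209.1229. B = V − Δ·S = -148.7727.
(2,0): S=50.0940. Δ = (V_up−V_dn)/(S_up−S_dn) = (75.6355−115.7107)/(73.1372−33.0620) = -1.0000. V = [p*·75.6355 + (1−p*)·115.7107]/1.32 = 62.6126. B = V − Δ·S = 112.7066.
(2,1): S=110.8140. Δ = (V_up−V_dn)/(S_up−S_dn) = (36.7732−75.6355)/(161.7884−73.1372) = -0.4384. V = [p*·36.7732 + (1−p*)·75.6355]/1.32 = 33.0107. B = V − Δ·S = 81.5885.
(2,2): S=245.1340. Δ = (V_up−V_dn)/(S_up−S_dn) = (209.1229−36.7732)/(357.8956−161.7884) = 0.8789. V = [p*·209.1229 + (1−p*)·36.7732]/1.32 = 135.5771. B = V − Δ·S = -79.8601.
(1,0): S=75.9000. Δ = (V_up−V_dn)/(S_up−S_dn) = (33.0107−62.6126)/(110.8140−50.0940) = -0.4875. V = [p*·33.0107 + (1−p*)·62.6126]/1.32 = 28.9326. B = V − Δ·S = 65.9350.
(1,1): S=167.9000. Δ = (V_up−V_dn)/(S_up−S_dn) = (135.5771−33.0107)/(245.1340−110.8140) = 0.7636. V = [p*·135.5771 + (1−p*)·33.0107]/1.32 = 89.1121. B = V − Δ·S = -39.0959.
(0,0): S=115.0000. Δ = (V_up−V_dn)/(S_up−S_dn) = (89.1121−28.9326)/(167.9000−75.9000) = 0.6541. V = [p*·89.1121 + (1−p*)·28.9326]/1.32 = 59.5308. B = V − Δ·S = -15.6936.
Each (Δ,B) replicates both successor values, so the strategy is self-financing and V0 is arbitrage-free.

(0,0): Delta=0.6541 Bond=-15.6936
(1,0): Delta=-0.4875 Bond=65.9350
(1,1): Delta=0.7636 Bond=-39.0959
(2,0): Delta=-1.0000 Bond=112.7066
(2,1): Delta=-0.4384 Bond=81.5885
(2,2): Delta=0.8789 Bond=-79.8601
(3,0): Delta=-1.0000 Bond=148.7727
(3,1): Delta=-1.0000 Bond=148.7727
(3,2): Delta=-0.3845 Bond=98.9838
(3,3): Delta=1.0000 Bond=-148.7727
V0=59.5308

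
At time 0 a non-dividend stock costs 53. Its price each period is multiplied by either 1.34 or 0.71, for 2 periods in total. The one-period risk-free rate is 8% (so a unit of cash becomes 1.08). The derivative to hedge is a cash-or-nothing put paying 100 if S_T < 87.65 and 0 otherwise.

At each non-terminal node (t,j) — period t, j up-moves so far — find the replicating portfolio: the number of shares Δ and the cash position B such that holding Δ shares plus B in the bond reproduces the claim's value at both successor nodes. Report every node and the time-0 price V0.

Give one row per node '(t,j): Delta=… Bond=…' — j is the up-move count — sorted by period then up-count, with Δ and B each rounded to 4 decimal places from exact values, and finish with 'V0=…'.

The replicating-portfolio and risk-neutral prices coincide; use p* = (1.08−0.71)/(1.34−0.71) = 0.5873 for the latter.
At expiry t=2: V(2,0)=100.0000, V(2,1)=100.0000, V(2,2)=0.0000
(1,0): S=37.6300. Δ = (V_up−V_dn)/(S_up−S_dn) = (100.0000−100.0000)/(50.4242−26.7173) = 0.0000. V = [p*·100.0000 + (1−p*)·100.0000]/1.08 = 92.5926. B = V − Δ·S = 92.5926.
(1,1): S=71.0200. Δ = (V_up−V_dn)/(S_up−S_dn) = (0.0000−100.0000)/(95.1668−50.4242) = -2.2350. V = [p*·0.0000 + (1−p*)·100.0000]/1.08 = 38.2128. B = V − Δ·S = 196.9430.
(0,0): S=53.0000. Δ = (V_up−V_dn)/(S_up−S_dn) = (38.2128−92.5926)/(71.0200−37.6300) = -1.6286. V = [p*·38.2128 + (1−p*)·92.5926]/1.08 = 56.1623. B = V − Δ·S = 142.4794.
Root portfolio cost Δ·53+B reproduces V0=56.1623.

(0,0): Delta=-1.6286 Bond=142.4794
(1,0): Delta=0.0000 Bond=92.5926
(1,1): Delta=-2.2350 Bond=196.9430
V0=56.1623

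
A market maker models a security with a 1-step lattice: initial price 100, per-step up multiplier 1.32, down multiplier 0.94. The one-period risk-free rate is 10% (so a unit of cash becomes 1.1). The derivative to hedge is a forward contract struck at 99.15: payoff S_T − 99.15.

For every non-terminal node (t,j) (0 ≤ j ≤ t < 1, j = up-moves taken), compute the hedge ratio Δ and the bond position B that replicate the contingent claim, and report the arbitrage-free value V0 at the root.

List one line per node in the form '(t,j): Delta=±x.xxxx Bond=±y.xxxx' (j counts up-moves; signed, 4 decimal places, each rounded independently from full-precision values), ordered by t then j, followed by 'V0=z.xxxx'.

(0,0): Delta=1.0000 Bond=-90.1364
V0=9.8636

Under the risk-neutral measure, an up-move has probability p* = (R−d)/(u−d) = 0.4211 and values discount at R = 1.1.
Payoff layer (t=1): V(1,0)=-5.1500, V(1,1)=32.8500
Node (0,0) S=100.0000: V=(p*·32.8500+(1−p*)·-5.1500)/1.1=9.8636; Δ=(32.8500−-5.1500)/(132.0000−94.0000)=1.0000; B=V−Δ·S=-90.1364
Check: Δ(0,0)·S0 + B(0,0) = 9.8636 = V0.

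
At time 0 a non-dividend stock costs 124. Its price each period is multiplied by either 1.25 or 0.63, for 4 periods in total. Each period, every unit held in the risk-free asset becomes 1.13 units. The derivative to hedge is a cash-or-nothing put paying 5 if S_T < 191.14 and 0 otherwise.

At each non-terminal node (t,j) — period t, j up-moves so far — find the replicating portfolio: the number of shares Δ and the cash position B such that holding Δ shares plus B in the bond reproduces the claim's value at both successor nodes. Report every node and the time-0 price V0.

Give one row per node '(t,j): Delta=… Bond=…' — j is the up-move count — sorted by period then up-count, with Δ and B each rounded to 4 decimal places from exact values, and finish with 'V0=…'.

Since d<R<u, set p* = (R−d)/(u−d) = 0.8065; price each node as the discounted p*-expectation of its children.
Payoff layer (t=4): V(4,0)=5.0000, V(4,1)=5.0000, V(4,2)=5.0000, V(4,3)=5.0000, V(4,4)=0.0000
(3,0): S=31.0058. Δ = (V_up−V_dn)/(S_up−S_dn) = (5.0000−5.0000)/(38.7573−19.5337) = 0.0000. V = [p*·5.0000 + (1−p*)·5.0000]/1.13 = 4.4248. B = V − Δ·S = 4.4248.
(3,1): S=61.5195. Δ = (V_up−V_dn)/(S_up−S_dn) = (5.0000−5.0000)/(76.8994−38.7573) = 0.0000. V = [p*·5.0000 + (1−p*)·5.0000]/1.13 = 4.4248. B = V − Δ·S = 4.4248.
(3,2): S=122.0625. Δ = (V_up−V_dn)/(S_up−S_dn) = (5.0000−5.0000)/(152.5781−76.8994) = 0.0000. V = [p*·5.0000 + (1−p*)·5.0000]/1.13 = 4.4248. B = V − Δ·S = 4.4248.
(3,3): S=242.1875. Δ = (V_up−V_dn)/(S_up−S_dn) = (0.0000−5.0000)/(302.7344−152.5781) = -0.0333. V = [p*·0.0000 + (1−p*)·5.0000]/1.13 = 0.8564. B = V − Δ·S = 8.9209.
(2,0): S=49.2156. Δ = (V_up−V_dn)/(S_up−S_dn) = (4.4248−4.4248)/(61.5195−31.0058) = 0.0000. V = [p*·4.4248 + (1−p*)·4.4248]/1.13 = 3.9157. B = V − Δ·S = 3.9157.
(2,1): S=97.6500. Δ = (V_up−V_dn)/(S_up−S_dn) = (4.4248−4.4248)/(122.0625−61.5195) = 0.0000. V = [p*·4.4248 + (1−p*)·4.4248]/1.13 = 3.9157. B = V − Δ·S = 3.9157.
(2,2): S=193.7500. Δ = (V_up−V_dn)/(S_up−S_dn) = (0.8564−4.4248)/(242.1875−122.0625) = -0.0297. V = [p*·0.8564 + (1−p*)·4.4248]/1.13 = 1.3691. B = V − Δ·S = 7.1245.
(1,0): S=78.1200. Δ = (V_up−V_dn)/(S_up−S_dn) = (3.9157−3.9157)/(97.6500−49.2156) = 0.0000. V = [p*·3.9157 + (1−p*)·3.9157]/1.13 = 3.4653. B = V − Δ·S = 3.4653.
(1,1): S=155.0000. Δ = (V_up−V_dn)/(S_up−S_dn) = (1.3691−3.9157)/(193.7500−97.6500) = -0.0265. V = [p*·1.3691 + (1−p*)·3.9157]/1.13 = 1.6478. B = V − Δ·S = 5.7553.
(0,0): S=124.0000. Δ = (V_up−V_dn)/(S_up−S_dn) = (1.6478−3.4653)/(155.0000−78.1200) = -0.0236. V = [p*·1.6478 + (1−p*)·3.4653]/1.13 = 1.7695. B = V − Δ·S = 4.7009.
Check: Δ(0,0)·S0 + B(0,0) = 1.7695 = V0.

(0,0): Delta=-0.0236 Bond=4.7009
(1,0): Delta=0.0000 Bond=3.4653
(1,1): Delta=-0.0265 Bond=5.7553
(2,0): Delta=0.0000 Bond=3.9157
(2,1): Delta=0.0000 Bond=3.9157
(2,2): Delta=-0.0297 Bond=7.1245
(3,0): Delta=0.0000 Bond=4.4248
(3,1): Delta=0.0000 Bond=4.4248
(3,2): Delta=0.0000 Bond=4.4248
(3,3): Delta=-0.0333 Bond=8.9209
V0=1.7695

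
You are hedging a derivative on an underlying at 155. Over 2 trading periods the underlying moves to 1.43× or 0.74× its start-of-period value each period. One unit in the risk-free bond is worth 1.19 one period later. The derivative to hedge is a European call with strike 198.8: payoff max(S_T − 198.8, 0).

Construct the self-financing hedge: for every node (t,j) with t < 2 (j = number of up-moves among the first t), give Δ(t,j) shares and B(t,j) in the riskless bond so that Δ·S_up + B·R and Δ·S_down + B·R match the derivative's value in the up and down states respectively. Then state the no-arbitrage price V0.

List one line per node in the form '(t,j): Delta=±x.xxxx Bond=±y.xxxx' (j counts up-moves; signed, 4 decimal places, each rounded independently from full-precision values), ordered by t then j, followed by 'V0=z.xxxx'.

(0,0): Delta=0.6055 Bond=-58.3607
(1,0): Delta=0.0000 Bond=0.0000
(1,1): Delta=0.7726 Bond=-106.4889
V0=35.4896

Risk-neutral probability p* = (R−d)/(u−d) = (1.19−0.74)/(1.43−0.74) = 0.6522.
Payoff layer (t=2): V(2,0)=0.0000, V(2,1)=0.0000, V(2,2)=118.1595
  t=1,j=0: stock 114.7000 → up 164.0210 (V=0.0000), down 84.8780 (V=0.0000). Price 0.0000; hedge Δ=0.0000, bond B=0.0000.
  t=1,j=1: stock 221.6500 → up 316.9595 (V=118.1595), down 164.0210 (V=0.0000). Price 64.7568; hedge Δ=0.7726, bond B=-106.4889.
  t=0,j=0: stock 155.0000 → up 221.6500 (V=64.7568), down 114.7000 (V=0.0000). Price 35.4896; hedge Δ=0.6055, bond B=-58.3607.
The time-0 hedge costs 35.4896, which is the no-arbitrage price.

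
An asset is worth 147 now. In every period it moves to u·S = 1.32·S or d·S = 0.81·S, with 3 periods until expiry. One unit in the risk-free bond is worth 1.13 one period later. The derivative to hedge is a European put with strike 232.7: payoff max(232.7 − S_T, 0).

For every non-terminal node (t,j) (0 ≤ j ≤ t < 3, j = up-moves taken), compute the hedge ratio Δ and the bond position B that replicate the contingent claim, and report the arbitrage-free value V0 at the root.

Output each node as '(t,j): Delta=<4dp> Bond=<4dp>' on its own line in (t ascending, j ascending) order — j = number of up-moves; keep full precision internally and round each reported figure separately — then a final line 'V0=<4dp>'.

No-arbitrage ⇒ martingale measure with p* = (R−d)/(u−d) = 0.6275.
Payoff layer (t=3): V(3,0)=154.5782, V(3,1)=105.3904, V(3,2)=25.2324, V(3,3)=0.0000
Node (2,0) S=96.4467: V=(p*·105.3904+(1−p*)·154.5782)/1.13=109.4825; Δ=(105.3904−154.5782)/(127.3096−78.1218)=-1.0000; B=V−Δ·S=205.9292
Node (2,1) S=157.1724: V=(p*·25.2324+(1−p*)·105.3904)/1.13=48.7568; Δ=(25.2324−105.3904)/(207.4676−127.3096)=-1.0000; B=V−Δ·S=205.9292
Node (2,2) S=256.1328: V=(p*·0.0000+(1−p*)·25.2324)/1.13=8.3189; Δ=(0.0000−25.2324)/(338.0953−207.4676)=-0.1932; B=V−Δ·S=57.7942
Node (1,0) S=119.0700: V=(p*·48.7568+(1−p*)·109.4825)/1.13=63.1682; Δ=(48.7568−109.4825)/(157.1724−96.4467)=-1.0000; B=V−Δ·S=182.2382
Node (1,1) S=194.0400: V=(p*·8.3189+(1−p*)·48.7568)/1.13=20.6938; Δ=(8.3189−48.7568)/(256.1328−157.1724)=-0.4086; B=V−Δ·S=99.9839
Node (0,0) S=147.0000: V=(p*·20.6938+(1−p*)·63.1682)/1.13=32.3165; Δ=(20.6938−63.1682)/(194.0400−119.0700)=-0.5666; B=V−Δ·S=115.5997
The time-0 hedge costs 32.3165, which is the no-arbitrage price.

(0,0): Delta=-0.5666 Bond=115.5997
(1,0): Delta=-1.0000 Bond=182.2382
(1,1): Delta=-0.4086 Bond=99.9839
(2,0): Delta=-1.0000 Bond=205.9292
(2,1): Delta=-1.0000 Bond=205.9292
(2,2): Delta=-0.1932 Bond=57.7942
V0=32.3165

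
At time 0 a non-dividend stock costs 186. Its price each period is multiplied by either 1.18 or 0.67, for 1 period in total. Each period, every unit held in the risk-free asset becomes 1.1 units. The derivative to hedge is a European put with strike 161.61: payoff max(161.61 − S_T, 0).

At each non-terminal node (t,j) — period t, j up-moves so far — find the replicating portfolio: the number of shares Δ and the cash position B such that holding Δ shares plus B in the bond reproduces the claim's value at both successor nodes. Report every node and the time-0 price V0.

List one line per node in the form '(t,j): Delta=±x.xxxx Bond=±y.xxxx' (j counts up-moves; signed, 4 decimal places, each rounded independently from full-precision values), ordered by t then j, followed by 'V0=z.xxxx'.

(0,0): Delta=-0.3899 Bond=77.8043
V0=5.2749

Since d<R<u, set p* = (R−d)/(u−d) = 0.8431; price each node as the discounted p*-expectation of its children.
Payoff layer (t=1): V(1,0)=36.9900, V(1,1)=0.0000
Node (0,0) S=186.0000: V=(p*·0.0000+(1−p*)·36.9900)/1.1=5.2749; Δ=(0.0000−36.9900)/(219.4800−124.6200)=-0.3899; B=V−Δ·S=77.8043
Each (Δ,B) replicates both successor values, so the strategy is self-financing and V0 is arbitrage-free.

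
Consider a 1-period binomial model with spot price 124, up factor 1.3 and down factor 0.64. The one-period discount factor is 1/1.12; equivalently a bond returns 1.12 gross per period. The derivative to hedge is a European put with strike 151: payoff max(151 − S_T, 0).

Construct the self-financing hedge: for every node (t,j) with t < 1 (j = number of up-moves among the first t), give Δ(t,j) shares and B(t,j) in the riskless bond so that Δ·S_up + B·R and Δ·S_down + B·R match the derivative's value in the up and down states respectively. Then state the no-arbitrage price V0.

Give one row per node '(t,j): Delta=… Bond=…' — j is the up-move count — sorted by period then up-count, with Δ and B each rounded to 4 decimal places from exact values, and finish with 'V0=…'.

Since d<R<u, set p* = (R−d)/(u−d) = 0.7273; price each node as the discounted p*-expectation of its children.
Terminal values V(1,·): V(1,0)=71.6400, V(1,1)=0.0000
(0,0): S=124.0000. Δ = (V_up−V_dn)/(S_up−S_dn) = (0.0000−71.6400)/(161.2000−79.3600) = -0.8754. V = [p*·0.0000 + (1−p*)·71.6400]/1.12 = 17.4448. B = V − Δ·S = 125.9903.
Each (Δ,B) replicates both successor values, so the strategy is self-financing and V0 is arbitrage-free.

(0,0): Delta=-0.8754 Bond=125.9903
V0=17.4448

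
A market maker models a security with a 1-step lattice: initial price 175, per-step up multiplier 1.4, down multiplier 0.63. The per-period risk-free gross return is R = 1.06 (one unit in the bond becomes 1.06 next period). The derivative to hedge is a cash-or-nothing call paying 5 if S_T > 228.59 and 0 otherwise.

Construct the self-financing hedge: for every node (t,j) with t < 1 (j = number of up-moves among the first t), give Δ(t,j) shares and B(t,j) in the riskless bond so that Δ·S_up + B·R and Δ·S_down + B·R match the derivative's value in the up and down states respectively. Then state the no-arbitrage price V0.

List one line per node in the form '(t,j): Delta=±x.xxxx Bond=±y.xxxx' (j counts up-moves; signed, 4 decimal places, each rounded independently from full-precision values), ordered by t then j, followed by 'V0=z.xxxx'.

The replicating-portfolio and risk-neutral prices coincide; use p* = (1.06−0.63)/(1.4−0.63) = 0.5584 for the latter.
Terminal values V(1,·): V(1,0)=0.0000, V(1,1)=5.0000
  t=0,j=0: stock 175.0000 → up 245.0000 (V=5.0000), down 110.2500 (V=0.0000). Price 2.6342; hedge Δ=0.0371, bond B=-3.8593.
Each (Δ,B) replicates both successor values, so the strategy is self-financing and V0 is arbitrage-free.

(0,0): Delta=0.0371 Bond=-3.8593
V0=2.6342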